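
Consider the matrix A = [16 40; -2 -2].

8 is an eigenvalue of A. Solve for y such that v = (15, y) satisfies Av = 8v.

We need (A - 8I)v = 0.
A - 8I = [[8, 40], [-2, -10]].
Row 1: (8)·15 + (40)·y = 0
Row 2: (-2)·15 + (-10)·y = 0
Solving gives y = -3.
Check: A·(15, -3) = (120, -24) = 8·(15, -3).

-3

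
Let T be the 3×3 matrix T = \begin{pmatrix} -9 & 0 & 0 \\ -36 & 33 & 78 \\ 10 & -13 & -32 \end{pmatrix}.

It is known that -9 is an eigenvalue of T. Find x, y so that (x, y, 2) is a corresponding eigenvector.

We need (T + 9I)v = 0.
T + 9I = [[0, 0, 0], [-36, 42, 78], [10, -13, -23]].
Row 1: (0)·x + (0)·y + (0)·2 = 0
Row 2: (-36)·x + (42)·y + (78)·2 = 0
Row 3: (10)·x + (-13)·y + (-23)·2 = 0
Solving gives x = 2, y = -2.
Check: T·(2, -2, 2) = (-18, 18, -18) = -9·(2, -2, 2).

2, -2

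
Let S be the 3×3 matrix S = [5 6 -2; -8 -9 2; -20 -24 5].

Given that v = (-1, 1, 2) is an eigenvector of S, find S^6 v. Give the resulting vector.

(-729, 729, 1458)

First find the eigenvalue: Sv = (-3, 3, 6) = 3·(-1, 1, 2), so λ = 3.
Then S^6 v = λ^6·v = 3^6·(-1, 1, 2) = 729·(-1, 1, 2) = (-729, 729, 1458).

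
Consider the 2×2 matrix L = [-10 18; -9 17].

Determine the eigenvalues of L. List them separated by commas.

det(L - rI) = (-10 - r)(17 - r) - (18)·(-9) = r^2 - 7r - 8.
This factors as (r + 1)·(r - 8) = 0.
Eigenvalues: -1, 8.

-1, 8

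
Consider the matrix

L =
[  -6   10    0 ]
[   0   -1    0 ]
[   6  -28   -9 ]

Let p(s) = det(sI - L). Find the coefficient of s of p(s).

69

p(s) = s^3 + 16s^2 + 69s + 54.
The coefficient of s is 69.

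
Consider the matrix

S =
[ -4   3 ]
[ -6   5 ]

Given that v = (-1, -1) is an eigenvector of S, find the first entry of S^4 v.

First find the eigenvalue: Sv = (1, 1) = -1·(-1, -1), so λ = -1.
Then S^4 v = λ^4·v = (-1)^4·(-1, -1) = 1·(-1, -1) = (-1, -1).

-1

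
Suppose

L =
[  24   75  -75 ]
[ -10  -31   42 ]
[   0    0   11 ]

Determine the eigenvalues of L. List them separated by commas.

-6, -1, 11

Compute the characteristic polynomial p(lambda) = det(lambda·I - L).
Expanding the 3×3 determinant: p(lambda) = lambda^3 - 4·lambda^2 - 71·lambda - 66.
Since p(-6) = 0, lambda = -6 is a root.
Factor out (lambda + 6): p(lambda) = (lambda + 6)·(lambda^2 - 10·lambda - 11).
The quadratic factors as (lambda + 1)·(lambda - 11).
Eigenvalues: -6, -1, 11.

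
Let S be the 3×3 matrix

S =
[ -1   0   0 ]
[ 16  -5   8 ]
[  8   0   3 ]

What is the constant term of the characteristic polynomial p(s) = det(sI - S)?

-15

p(0) = det(0·I − S) = det(−S) = (−1)^3·det(S).
det(S) = 15, so p(0) = -15.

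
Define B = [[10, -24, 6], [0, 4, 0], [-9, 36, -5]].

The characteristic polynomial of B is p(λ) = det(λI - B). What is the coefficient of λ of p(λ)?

24

p(λ) = λ^3 - 9λ^2 + 24λ - 16.
The coefficient of λ is 24.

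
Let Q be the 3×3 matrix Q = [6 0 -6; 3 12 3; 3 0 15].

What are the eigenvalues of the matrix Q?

9, 12, 12

Compute the characteristic polynomial p(μ) = det(μI - Q).
Expanding the 3×3 determinant: p(μ) = μ^3 - 33μ^2 + 360μ - 1296.
Try μ = 9: p(9) = 0, so 9 is a root.
Factor out (μ - 9): p(μ) = (μ - 9)·(μ^2 - 24μ + 144).
The quadratic factor is (μ - 12)^2.
Eigenvalues: 9, 12, 12.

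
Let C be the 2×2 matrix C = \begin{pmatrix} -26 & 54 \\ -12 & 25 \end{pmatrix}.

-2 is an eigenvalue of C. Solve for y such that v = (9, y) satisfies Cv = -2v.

We need (C + 2I)v = 0.
C + 2I = [[-24, 54], [-12, 27]].
Row 1: (-24)·9 + (54)·y = 0
Row 2: (-12)·9 + (27)·y = 0
Solving gives y = 4.
Check: C·(9, 4) = (-18, -8) = -2·(9, 4).

4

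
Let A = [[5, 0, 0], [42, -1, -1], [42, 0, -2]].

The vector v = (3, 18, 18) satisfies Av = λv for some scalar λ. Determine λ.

Compute Av: A·(3, 18, 18) = (15, 90, 90).
Since Av = λv, compare component 1: 15 = λ·3, so λ = 5.

5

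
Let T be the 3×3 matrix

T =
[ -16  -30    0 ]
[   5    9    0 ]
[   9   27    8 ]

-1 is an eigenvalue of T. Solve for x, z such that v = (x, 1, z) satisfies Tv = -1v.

-2, -1

We need (T + 1I)v = 0.
T + 1I = [[-15, -30, 0], [5, 10, 0], [9, 27, 9]].
Row 1: (-15)·x + (-30)·1 + (0)·z = 0
Row 2: (5)·x + (10)·1 + (0)·z = 0
Row 3: (9)·x + (27)·1 + (9)·z = 0
Solving gives x = -2, z = -1.
Check: T·(-2, 1, -1) = (2, -1, 1) = -1·(-2, 1, -1).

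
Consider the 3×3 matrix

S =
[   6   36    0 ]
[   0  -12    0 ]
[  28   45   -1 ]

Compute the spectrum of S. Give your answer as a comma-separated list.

The characteristic polynomial is p(μ) = det(μI - S).
Expanding along the first row, p(μ) = μ^3 + 7μ^2 - 66μ - 72.
Since p(-1) = 0, μ = -1 is a root.
Factor out (μ + 1): p(μ) = (μ + 1)·(μ^2 + 6μ - 72).
The quadratic factors as (μ + 12)·(μ - 6).
Eigenvalues: -12, -1, 6.

-12, -1, 6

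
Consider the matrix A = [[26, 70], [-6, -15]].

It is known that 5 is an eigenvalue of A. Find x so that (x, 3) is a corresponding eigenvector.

-10

We need (A - 5I)v = 0.
A - 5I = [[21, 70], [-6, -20]].
Row 1: (21)·x + (70)·3 = 0
Row 2: (-6)·x + (-20)·3 = 0
Solving gives x = -10.
Check: A·(-10, 3) = (-50, 15) = 5·(-10, 3).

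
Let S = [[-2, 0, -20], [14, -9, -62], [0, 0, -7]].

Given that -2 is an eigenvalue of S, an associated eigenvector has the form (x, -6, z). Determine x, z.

-3, 0

We need (S + 2I)v = 0.
S + 2I = [[0, 0, -20], [14, -7, -62], [0, 0, -5]].
Row 1: (0)·x + (0)·-6 + (-20)·z = 0
Row 2: (14)·x + (-7)·-6 + (-62)·z = 0
Row 3: (0)·x + (0)·-6 + (-5)·z = 0
Solving gives x = -3, z = 0.
Check: S·(-3, -6, 0) = (6, 12, 0) = -2·(-3, -6, 0).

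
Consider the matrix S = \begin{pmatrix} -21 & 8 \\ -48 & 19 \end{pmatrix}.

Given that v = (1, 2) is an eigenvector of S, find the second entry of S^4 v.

1250

First find the eigenvalue: Sv = (-5, -10) = -5·(1, 2), so λ = -5.
Then S^4 v = λ^4·v = (-5)^4·(1, 2) = 625·(1, 2) = (625, 1250).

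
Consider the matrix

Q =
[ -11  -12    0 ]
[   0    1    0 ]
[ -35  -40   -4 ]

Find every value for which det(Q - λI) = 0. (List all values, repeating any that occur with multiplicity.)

-11, -4, 1

Set up det(rI - Q) = 0.
Expanding the 3×3 determinant: p(r) = r^3 + 14r^2 + 29r - 44.
Since p(1) = 0, r = 1 is a root.
Factor out (r - 1): p(r) = (r - 1)·(r^2 + 15r + 44).
The quadratic factors as (r + 11)·(r + 4).
Eigenvalues: -11, -4, 1.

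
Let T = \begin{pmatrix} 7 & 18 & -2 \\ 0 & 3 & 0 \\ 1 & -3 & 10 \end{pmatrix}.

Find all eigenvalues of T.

Compute the characteristic polynomial p(s) = det(sI - T).
Expanding the 3×3 determinant: p(s) = s^3 - 20s^2 + 123s - 216.
Since p(3) = 0, s = 3 is a root.
Dividing by (s - 3) leaves s^2 - 17s + 72.
The quadratic factors as (s - 8)·(s - 9).
Eigenvalues: 3, 8, 9.

3, 8, 9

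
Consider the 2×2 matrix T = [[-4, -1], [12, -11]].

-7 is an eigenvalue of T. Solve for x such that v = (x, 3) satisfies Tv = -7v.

We need (T + 7I)v = 0.
T + 7I = [[3, -1], [12, -4]].
Row 1: (3)·x + (-1)·3 = 0
Row 2: (12)·x + (-4)·3 = 0
Solving gives x = 1.
Check: T·(1, 3) = (-7, -21) = -7·(1, 3).

1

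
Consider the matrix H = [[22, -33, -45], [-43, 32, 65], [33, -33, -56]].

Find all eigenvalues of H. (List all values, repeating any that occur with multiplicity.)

-11, -1, 10

Set up det(rI - H) = 0.
Expanding the 3×3 determinant: p(r) = r^3 + 2r^2 - 109r - 110.
Since p(-1) = 0, r = -1 is a root.
Factor out (r + 1): p(r) = (r + 1)·(r^2 + r - 110).
The quadratic factors as (r + 11)·(r - 10).
Eigenvalues: -11, -1, 10.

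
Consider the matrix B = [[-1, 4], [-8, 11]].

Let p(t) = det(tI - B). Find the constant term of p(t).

21

p(t) = t^2 - 10t + 21.
The constant term is 21.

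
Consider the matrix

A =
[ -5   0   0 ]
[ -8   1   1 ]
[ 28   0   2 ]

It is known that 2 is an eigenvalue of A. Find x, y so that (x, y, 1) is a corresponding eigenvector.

We need (A - 2I)v = 0.
A - 2I = [[-7, 0, 0], [-8, -1, 1], [28, 0, 0]].
Row 1: (-7)·x + (0)·y + (0)·1 = 0
Row 2: (-8)·x + (-1)·y + (1)·1 = 0
Row 3: (28)·x + (0)·y + (0)·1 = 0
Solving gives x = 0, y = 1.
Check: A·(0, 1, 1) = (0, 2, 2) = 2·(0, 1, 1).

0, 1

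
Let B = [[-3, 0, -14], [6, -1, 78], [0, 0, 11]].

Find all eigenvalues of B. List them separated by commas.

Compute the characteristic polynomial p(t) = det(tI - B).
Cofactor expansion gives p(t) = t^3 - 7t^2 - 41t - 33.
Rational-root test: t = -3 gives p(-3) = 0.
Dividing by (t + 3) leaves t^2 - 10t - 11.
The quadratic factors as (t + 1)·(t - 11).
Eigenvalues: -3, -1, 11.

-3, -1, 11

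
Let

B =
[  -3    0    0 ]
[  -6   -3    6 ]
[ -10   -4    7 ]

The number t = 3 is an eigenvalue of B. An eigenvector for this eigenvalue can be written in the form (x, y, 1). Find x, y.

We need (B - 3I)v = 0.
B - 3I = [[-6, 0, 0], [-6, -6, 6], [-10, -4, 4]].
Row 1: (-6)·x + (0)·y + (0)·1 = 0
Row 2: (-6)·x + (-6)·y + (6)·1 = 0
Row 3: (-10)·x + (-4)·y + (4)·1 = 0
Solving gives x = 0, y = 1.
Check: B·(0, 1, 1) = (0, 3, 3) = 3·(0, 1, 1).

0, 1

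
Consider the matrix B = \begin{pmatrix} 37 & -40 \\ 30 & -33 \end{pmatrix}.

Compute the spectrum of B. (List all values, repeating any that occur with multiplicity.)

-3, 7

det(B - lambda·I) = (37 - lambda)(-33 - lambda) - (-40)·(30) = lambda^2 - 4·lambda - 21.
This factors as (lambda + 3)·(lambda - 7) = 0.
Eigenvalues: -3, 7.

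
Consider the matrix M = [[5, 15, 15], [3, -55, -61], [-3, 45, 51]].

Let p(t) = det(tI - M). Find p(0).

300

p(0) = det(0·I − M) = det(−M) = (−1)^3·det(M).
det(M) = -300, so p(0) = 300.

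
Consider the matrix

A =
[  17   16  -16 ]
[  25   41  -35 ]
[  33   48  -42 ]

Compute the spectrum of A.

The characteristic polynomial is p(s) = det(sI - A).
Expanding along the first row, p(s) = s^3 - 16s^2 + 69s - 54.
Since p(1) = 0, s = 1 is a root.
Factor out (s - 1): p(s) = (s - 1)·(s^2 - 15s + 54).
The quadratic factors as (s - 6)·(s - 9).
Eigenvalues: 1, 6, 9.

1, 6, 9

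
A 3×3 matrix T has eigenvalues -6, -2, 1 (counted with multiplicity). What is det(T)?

det(T) is the product of the eigenvalues: (-6) · (-2) · (1) = 12.

12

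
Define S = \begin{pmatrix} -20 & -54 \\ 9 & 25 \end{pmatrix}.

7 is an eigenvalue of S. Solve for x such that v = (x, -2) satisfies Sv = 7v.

4

We need (S - 7I)v = 0.
S - 7I = [[-27, -54], [9, 18]].
Row 1: (-27)·x + (-54)·-2 = 0
Row 2: (9)·x + (18)·-2 = 0
Solving gives x = 4.
Check: S·(4, -2) = (28, -14) = 7·(4, -2).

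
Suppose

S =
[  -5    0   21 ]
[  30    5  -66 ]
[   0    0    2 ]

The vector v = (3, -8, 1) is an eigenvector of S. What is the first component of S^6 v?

First find the eigenvalue: Sv = (6, -16, 2) = 2·(3, -8, 1), so λ = 2.
Then S^6 v = λ^6·v = 2^6·(3, -8, 1) = 64·(3, -8, 1) = (192, -512, 64).

192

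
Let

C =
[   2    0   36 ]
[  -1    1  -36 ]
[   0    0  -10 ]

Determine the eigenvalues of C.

The characteristic polynomial is p(lambda) = det(lambda·I - C).
Expanding along the first row, p(lambda) = lambda^3 + 7·lambda^2 - 28·lambda + 20.
Rational-root test: lambda = -10 gives p(-10) = 0.
Factor out (lambda + 10): p(lambda) = (lambda + 10)·(lambda^2 - 3·lambda + 2).
The quadratic factors as (lambda - 1)·(lambda - 2).
Eigenvalues: -10, 1, 2.

-10, 1, 2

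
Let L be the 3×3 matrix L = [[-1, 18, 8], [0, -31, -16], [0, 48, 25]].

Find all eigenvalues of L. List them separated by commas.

-7, -1, 1

The characteristic polynomial is p(t) = det(tI - L).
Expanding the 3×3 determinant: p(t) = t^3 + 7t^2 - t - 7.
Since p(1) = 0, t = 1 is a root.
Factor out (t - 1): p(t) = (t - 1)·(t^2 + 8t + 7).
The quadratic factors as (t + 7)·(t + 1).
Eigenvalues: -7, -1, 1.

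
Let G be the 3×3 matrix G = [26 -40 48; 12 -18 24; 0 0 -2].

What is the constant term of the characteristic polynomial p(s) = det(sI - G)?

24

p(0) = det(0·I − G) = det(−G) = (−1)^3·det(G).
det(G) = -24, so p(0) = 24.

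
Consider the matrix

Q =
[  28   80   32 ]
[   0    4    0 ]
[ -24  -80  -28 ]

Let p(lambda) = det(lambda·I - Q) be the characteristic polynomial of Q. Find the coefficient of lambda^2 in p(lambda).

The coefficient of lambda^2 of det(lambda·I - Q) is −trace(Q).
trace(Q) = (28) + (4) + (-28) = 4, so the coefficient is -4.

-4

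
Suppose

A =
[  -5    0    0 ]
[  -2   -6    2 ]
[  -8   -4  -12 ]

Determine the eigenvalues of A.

-10, -8, -5

The characteristic polynomial is p(λ) = det(λI - A).
Expanding along the first row, p(λ) = λ^3 + 23λ^2 + 170λ + 400.
Try λ = -5: p(-5) = 0, so -5 is a root.
Factor out (λ + 5): p(λ) = (λ + 5)·(λ^2 + 18λ + 80).
The quadratic factors as (λ + 10)·(λ + 8).
Eigenvalues: -10, -8, -5.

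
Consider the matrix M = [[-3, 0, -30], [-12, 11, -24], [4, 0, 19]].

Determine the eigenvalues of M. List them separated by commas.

The characteristic polynomial is p(r) = det(rI - M).
Cofactor expansion gives p(r) = r^3 - 27r^2 + 239r - 693.
Try r = 9: p(9) = 0, so 9 is a root.
Factor out (r - 9): p(r) = (r - 9)·(r^2 - 18r + 77).
The quadratic factors as (r - 7)·(r - 11).
Eigenvalues: 7, 9, 11.

7, 9, 11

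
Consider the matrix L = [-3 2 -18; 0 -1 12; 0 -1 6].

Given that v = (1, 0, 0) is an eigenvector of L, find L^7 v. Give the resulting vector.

(-2187, 0, 0)

First find the eigenvalue: Lv = (-3, 0, 0) = -3·(1, 0, 0), so λ = -3.
Then L^7 v = λ^7·v = (-3)^7·(1, 0, 0) = -2187·(1, 0, 0) = (-2187, 0, 0).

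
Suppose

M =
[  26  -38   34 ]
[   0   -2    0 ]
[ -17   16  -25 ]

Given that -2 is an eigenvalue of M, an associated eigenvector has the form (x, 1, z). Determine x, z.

5, -3

We need (M + 2I)v = 0.
M + 2I = [[28, -38, 34], [0, 0, 0], [-17, 16, -23]].
Row 1: (28)·x + (-38)·1 + (34)·z = 0
Row 2: (0)·x + (0)·1 + (0)·z = 0
Row 3: (-17)·x + (16)·1 + (-23)·z = 0
Solving gives x = 5, z = -3.
Check: M·(5, 1, -3) = (-10, -2, 6) = -2·(5, 1, -3).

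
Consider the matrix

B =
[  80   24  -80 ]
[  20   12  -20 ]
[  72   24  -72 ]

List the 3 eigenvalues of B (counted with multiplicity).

Compute the characteristic polynomial p(s) = det(sI - B).
Expanding along the first row, p(s) = s^3 - 20s^2 + 96s.
Try s = 0: p(0) = 0, so 0 is a root.
Factor out s: p(s) = s·(s^2 - 20s + 96).
The quadratic factors as (s - 8)·(s - 12).
Eigenvalues: 0, 8, 12.

0, 8, 12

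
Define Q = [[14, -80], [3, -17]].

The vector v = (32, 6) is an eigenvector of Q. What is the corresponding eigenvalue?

Compute Qv: Q·(32, 6) = (-32, -6).
Since Qv = λv, compare component 1: -32 = λ·32, so λ = -1.

-1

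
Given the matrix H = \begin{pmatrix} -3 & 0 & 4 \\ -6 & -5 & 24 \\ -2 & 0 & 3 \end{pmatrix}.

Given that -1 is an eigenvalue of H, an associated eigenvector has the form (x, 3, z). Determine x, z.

We need (H + 1I)v = 0.
H + 1I = [[-2, 0, 4], [-6, -4, 24], [-2, 0, 4]].
Row 1: (-2)·x + (0)·3 + (4)·z = 0
Row 2: (-6)·x + (-4)·3 + (24)·z = 0
Row 3: (-2)·x + (0)·3 + (4)·z = 0
Solving gives x = 2, z = 1.
Check: H·(2, 3, 1) = (-2, -3, -1) = -1·(2, 3, 1).

2, 1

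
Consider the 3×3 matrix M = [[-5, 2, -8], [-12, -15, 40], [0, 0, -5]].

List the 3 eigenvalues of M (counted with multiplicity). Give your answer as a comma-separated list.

Compute the characteristic polynomial p(μ) = det(μI - M).
Expanding along the first row, p(μ) = μ^3 + 25μ^2 + 199μ + 495.
Rational-root test: μ = -5 gives p(-5) = 0.
Factor out (μ + 5): p(μ) = (μ + 5)·(μ^2 + 20μ + 99).
The quadratic factors as (μ + 11)·(μ + 9).
Eigenvalues: -11, -9, -5.

-11, -9, -5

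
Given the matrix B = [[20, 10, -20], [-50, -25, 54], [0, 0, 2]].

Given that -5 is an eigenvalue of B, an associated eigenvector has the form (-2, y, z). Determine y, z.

We need (B + 5I)v = 0.
B + 5I = [[25, 10, -20], [-50, -20, 54], [0, 0, 7]].
Row 1: (25)·-2 + (10)·y + (-20)·z = 0
Row 2: (-50)·-2 + (-20)·y + (54)·z = 0
Row 3: (0)·-2 + (0)·y + (7)·z = 0
Solving gives y = 5, z = 0.
Check: B·(-2, 5, 0) = (10, -25, 0) = -5·(-2, 5, 0).

5, 0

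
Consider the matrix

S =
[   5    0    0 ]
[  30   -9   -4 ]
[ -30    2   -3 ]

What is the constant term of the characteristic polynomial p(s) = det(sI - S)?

p(0) = det(0·I − S) = det(−S) = (−1)^3·det(S).
det(S) = 175, so p(0) = -175.

-175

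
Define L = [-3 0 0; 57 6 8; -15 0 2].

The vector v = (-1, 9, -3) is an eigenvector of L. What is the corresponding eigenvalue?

Compute Lv: L·(-1, 9, -3) = (3, -27, 9).
Since Lv = λv, compare component 1: 3 = λ·-1, so λ = -3.

-3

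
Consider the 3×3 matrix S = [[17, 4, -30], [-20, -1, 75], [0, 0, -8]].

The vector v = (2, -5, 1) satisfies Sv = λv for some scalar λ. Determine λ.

Compute Sv: S·(2, -5, 1) = (-16, 40, -8).
Since Sv = λv, compare component 1: -16 = λ·2, so λ = -8.

-8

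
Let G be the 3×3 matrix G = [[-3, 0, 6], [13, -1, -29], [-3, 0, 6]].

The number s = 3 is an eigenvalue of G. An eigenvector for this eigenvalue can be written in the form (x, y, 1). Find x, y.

We need (G - 3I)v = 0.
G - 3I = [[-6, 0, 6], [13, -4, -29], [-3, 0, 3]].
Row 1: (-6)·x + (0)·y + (6)·1 = 0
Row 2: (13)·x + (-4)·y + (-29)·1 = 0
Row 3: (-3)·x + (0)·y + (3)·1 = 0
Solving gives x = 1, y = -4.
Check: G·(1, -4, 1) = (3, -12, 3) = 3·(1, -4, 1).

1, -4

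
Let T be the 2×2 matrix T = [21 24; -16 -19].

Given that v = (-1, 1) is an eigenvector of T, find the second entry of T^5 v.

First find the eigenvalue: Tv = (3, -3) = -3·(-1, 1), so λ = -3.
Then T^5 v = λ^5·v = (-3)^5·(-1, 1) = -243·(-1, 1) = (243, -243).

-243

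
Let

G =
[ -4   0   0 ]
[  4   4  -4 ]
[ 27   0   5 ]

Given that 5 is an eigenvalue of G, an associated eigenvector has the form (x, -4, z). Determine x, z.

0, 1

We need (G - 5I)v = 0.
G - 5I = [[-9, 0, 0], [4, -1, -4], [27, 0, 0]].
Row 1: (-9)·x + (0)·-4 + (0)·z = 0
Row 2: (4)·x + (-1)·-4 + (-4)·z = 0
Row 3: (27)·x + (0)·-4 + (0)·z = 0
Solving gives x = 0, z = 1.
Check: G·(0, -4, 1) = (0, -20, 5) = 5·(0, -4, 1).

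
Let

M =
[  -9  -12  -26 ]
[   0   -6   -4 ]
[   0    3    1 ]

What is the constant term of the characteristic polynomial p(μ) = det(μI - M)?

54

p(0) = det(0·I − M) = det(−M) = (−1)^3·det(M).
det(M) = -54, so p(0) = 54.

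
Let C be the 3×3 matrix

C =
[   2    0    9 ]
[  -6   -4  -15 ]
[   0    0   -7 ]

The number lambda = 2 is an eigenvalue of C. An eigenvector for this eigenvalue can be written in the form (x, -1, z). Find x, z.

1, 0

We need (C - 2I)v = 0.
C - 2I = [[0, 0, 9], [-6, -6, -15], [0, 0, -9]].
Row 1: (0)·x + (0)·-1 + (9)·z = 0
Row 2: (-6)·x + (-6)·-1 + (-15)·z = 0
Row 3: (0)·x + (0)·-1 + (-9)·z = 0
Solving gives x = 1, z = 0.
Check: C·(1, -1, 0) = (2, -2, 0) = 2·(1, -1, 0).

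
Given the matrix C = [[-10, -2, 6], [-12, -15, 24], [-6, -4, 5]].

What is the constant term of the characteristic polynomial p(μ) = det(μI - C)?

p(0) = det(0·I − C) = det(−C) = (−1)^3·det(C).
det(C) = -294, so p(0) = 294.

294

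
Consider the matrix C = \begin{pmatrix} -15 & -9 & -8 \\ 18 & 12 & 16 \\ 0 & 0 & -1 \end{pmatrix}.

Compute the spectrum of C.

The characteristic polynomial is p(t) = det(tI - C).
Expanding along the first row, p(t) = t^3 + 4t^2 - 15t - 18.
Try t = 3: p(3) = 0, so 3 is a root.
Factor out (t - 3): p(t) = (t - 3)·(t^2 + 7t + 6).
The quadratic factors as (t + 6)·(t + 1).
Eigenvalues: -6, -1, 3.

-6, -1, 3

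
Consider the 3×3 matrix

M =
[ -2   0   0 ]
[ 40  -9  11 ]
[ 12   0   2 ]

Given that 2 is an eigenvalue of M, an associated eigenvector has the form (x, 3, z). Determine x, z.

0, 3

We need (M - 2I)v = 0.
M - 2I = [[-4, 0, 0], [40, -11, 11], [12, 0, 0]].
Row 1: (-4)·x + (0)·3 + (0)·z = 0
Row 2: (40)·x + (-11)·3 + (11)·z = 0
Row 3: (12)·x + (0)·3 + (0)·z = 0
Solving gives x = 0, z = 3.
Check: M·(0, 3, 3) = (0, 6, 6) = 2·(0, 3, 3).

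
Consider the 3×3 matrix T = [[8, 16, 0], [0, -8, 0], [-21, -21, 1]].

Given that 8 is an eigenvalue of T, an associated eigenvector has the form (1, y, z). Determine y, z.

We need (T - 8I)v = 0.
T - 8I = [[0, 16, 0], [0, -16, 0], [-21, -21, -7]].
Row 1: (0)·1 + (16)·y + (0)·z = 0
Row 2: (0)·1 + (-16)·y + (0)·z = 0
Row 3: (-21)·1 + (-21)·y + (-7)·z = 0
Solving gives y = 0, z = -3.
Check: T·(1, 0, -3) = (8, 0, -24) = 8·(1, 0, -3).

0, -3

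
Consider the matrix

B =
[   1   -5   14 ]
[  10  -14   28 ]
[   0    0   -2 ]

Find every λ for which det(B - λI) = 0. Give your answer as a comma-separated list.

Set up det(λI - B) = 0.
Expanding along the first row, p(λ) = λ^3 + 15λ^2 + 62λ + 72.
Rational-root test: λ = -2 gives p(-2) = 0.
Factor out (λ + 2): p(λ) = (λ + 2)·(λ^2 + 13λ + 36).
The quadratic factors as (λ + 9)·(λ + 4).
Eigenvalues: -9, -4, -2.

-9, -4, -2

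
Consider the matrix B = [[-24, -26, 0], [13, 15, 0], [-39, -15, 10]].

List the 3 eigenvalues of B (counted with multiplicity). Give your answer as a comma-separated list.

-11, 2, 10

Set up det(tI - B) = 0.
Expanding along the first row, p(t) = t^3 - t^2 - 112t + 220.
Rational-root test: t = 2 gives p(2) = 0.
Factor out (t - 2): p(t) = (t - 2)·(t^2 + t - 110).
The quadratic factors as (t + 11)·(t - 10).
Eigenvalues: -11, 2, 10.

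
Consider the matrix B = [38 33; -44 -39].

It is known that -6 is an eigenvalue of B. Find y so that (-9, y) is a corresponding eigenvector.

We need (B + 6I)v = 0.
B + 6I = [[44, 33], [-44, -33]].
Row 1: (44)·-9 + (33)·y = 0
Row 2: (-44)·-9 + (-33)·y = 0
Solving gives y = 12.
Check: B·(-9, 12) = (54, -72) = -6·(-9, 12).

12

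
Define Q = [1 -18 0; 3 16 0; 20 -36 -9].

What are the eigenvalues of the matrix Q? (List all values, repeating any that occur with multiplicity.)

-9, 7, 10

Set up det(lambda·I - Q) = 0.
Cofactor expansion gives p(lambda) = lambda^3 - 8·lambda^2 - 83·lambda + 630.
Try lambda = 10: p(10) = 0, so 10 is a root.
Dividing by (lambda - 10) leaves lambda^2 + 2·lambda - 63.
The quadratic factors as (lambda + 9)·(lambda - 7).
Eigenvalues: -9, 7, 10.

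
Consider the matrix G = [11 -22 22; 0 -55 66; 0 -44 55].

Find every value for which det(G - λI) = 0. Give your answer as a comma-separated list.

Compute the characteristic polynomial p(lambda) = det(lambda·I - G).
Cofactor expansion gives p(lambda) = lambda^3 - 11·lambda^2 - 121·lambda + 1331.
Try lambda = 11: p(11) = 0, so 11 is a root.
Dividing by (lambda - 11) leaves lambda^2 - 121.
The quadratic factors as (lambda + 11)·(lambda - 11).
Eigenvalues: -11, 11, 11.

-11, 11, 11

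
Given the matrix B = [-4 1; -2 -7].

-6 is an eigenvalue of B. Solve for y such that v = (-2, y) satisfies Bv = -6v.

4

We need (B + 6I)v = 0.
B + 6I = [[2, 1], [-2, -1]].
Row 1: (2)·-2 + (1)·y = 0
Row 2: (-2)·-2 + (-1)·y = 0
Solving gives y = 4.
Check: B·(-2, 4) = (12, -24) = -6·(-2, 4).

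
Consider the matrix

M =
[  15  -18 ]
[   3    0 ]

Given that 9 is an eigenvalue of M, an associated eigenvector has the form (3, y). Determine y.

We need (M - 9I)v = 0.
M - 9I = [[6, -18], [3, -9]].
Row 1: (6)·3 + (-18)·y = 0
Row 2: (3)·3 + (-9)·y = 0
Solving gives y = 1.
Check: M·(3, 1) = (27, 9) = 9·(3, 1).

1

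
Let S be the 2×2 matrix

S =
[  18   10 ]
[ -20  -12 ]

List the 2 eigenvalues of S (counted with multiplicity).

-2, 8

det(S - λI) = (18 - λ)(-12 - λ) - (10)·(-20) = λ^2 - 6λ - 16.
This factors as (λ + 2)·(λ - 8) = 0.
Eigenvalues: -2, 8.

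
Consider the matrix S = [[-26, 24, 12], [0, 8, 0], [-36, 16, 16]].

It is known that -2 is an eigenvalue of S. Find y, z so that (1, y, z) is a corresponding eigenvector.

We need (S + 2I)v = 0.
S + 2I = [[-24, 24, 12], [0, 10, 0], [-36, 16, 18]].
Row 1: (-24)·1 + (24)·y + (12)·z = 0
Row 2: (0)·1 + (10)·y + (0)·z = 0
Row 3: (-36)·1 + (16)·y + (18)·z = 0
Solving gives y = 0, z = 2.
Check: S·(1, 0, 2) = (-2, 0, -4) = -2·(1, 0, 2).

0, 2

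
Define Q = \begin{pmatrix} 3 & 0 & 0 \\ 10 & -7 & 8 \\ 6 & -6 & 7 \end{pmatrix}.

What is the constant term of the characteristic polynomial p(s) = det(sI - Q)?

3

p(0) = det(0·I − Q) = det(−Q) = (−1)^3·det(Q).
det(Q) = -3, so p(0) = 3.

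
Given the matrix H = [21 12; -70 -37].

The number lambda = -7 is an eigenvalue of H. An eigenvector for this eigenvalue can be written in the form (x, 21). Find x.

We need (H + 7I)v = 0.
H + 7I = [[28, 12], [-70, -30]].
Row 1: (28)·x + (12)·21 = 0
Row 2: (-70)·x + (-30)·21 = 0
Solving gives x = -9.
Check: H·(-9, 21) = (63, -147) = -7·(-9, 21).

-9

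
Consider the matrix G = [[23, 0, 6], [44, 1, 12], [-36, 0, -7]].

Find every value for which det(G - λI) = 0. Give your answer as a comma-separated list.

Compute the characteristic polynomial p(λ) = det(λI - G).
Expanding the 3×3 determinant: p(λ) = λ^3 - 17λ^2 + 71λ - 55.
Since p(5) = 0, λ = 5 is a root.
Dividing by (λ - 5) leaves λ^2 - 12λ + 11.
The quadratic factors as (λ - 1)·(λ - 11).
Eigenvalues: 1, 5, 11.

1, 5, 11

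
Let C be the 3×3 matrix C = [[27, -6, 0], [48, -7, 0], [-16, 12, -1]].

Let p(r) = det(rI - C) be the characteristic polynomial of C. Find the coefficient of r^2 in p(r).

-19

The coefficient of r^2 of det(rI - C) is −trace(C).
trace(C) = (27) + (-7) + (-1) = 19, so the coefficient is -19.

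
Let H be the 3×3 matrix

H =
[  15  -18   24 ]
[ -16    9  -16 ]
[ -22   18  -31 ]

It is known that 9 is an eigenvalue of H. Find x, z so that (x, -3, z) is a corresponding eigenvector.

We need (H - 9I)v = 0.
H - 9I = [[6, -18, 24], [-16, 0, -16], [-22, 18, -40]].
Row 1: (6)·x + (-18)·-3 + (24)·z = 0
Row 2: (-16)·x + (0)·-3 + (-16)·z = 0
Row 3: (-22)·x + (18)·-3 + (-40)·z = 0
Solving gives x = 3, z = -3.
Check: H·(3, -3, -3) = (27, -27, -27) = 9·(3, -3, -3).

3, -3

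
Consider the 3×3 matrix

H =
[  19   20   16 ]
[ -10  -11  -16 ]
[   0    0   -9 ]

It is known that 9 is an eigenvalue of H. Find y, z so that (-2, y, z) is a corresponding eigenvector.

We need (H - 9I)v = 0.
H - 9I = [[10, 20, 16], [-10, -20, -16], [0, 0, -18]].
Row 1: (10)·-2 + (20)·y + (16)·z = 0
Row 2: (-10)·-2 + (-20)·y + (-16)·z = 0
Row 3: (0)·-2 + (0)·y + (-18)·z = 0
Solving gives y = 1, z = 0.
Check: H·(-2, 1, 0) = (-18, 9, 0) = 9·(-2, 1, 0).

1, 0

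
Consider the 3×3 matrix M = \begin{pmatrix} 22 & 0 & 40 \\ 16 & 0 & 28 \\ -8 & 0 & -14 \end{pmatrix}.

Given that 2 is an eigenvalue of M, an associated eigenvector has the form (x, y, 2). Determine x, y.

We need (M - 2I)v = 0.
M - 2I = [[20, 0, 40], [16, -2, 28], [-8, 0, -16]].
Row 1: (20)·x + (0)·y + (40)·2 = 0
Row 2: (16)·x + (-2)·y + (28)·2 = 0
Row 3: (-8)·x + (0)·y + (-16)·2 = 0
Solving gives x = -4, y = -4.
Check: M·(-4, -4, 2) = (-8, -8, 4) = 2·(-4, -4, 2).

-4, -4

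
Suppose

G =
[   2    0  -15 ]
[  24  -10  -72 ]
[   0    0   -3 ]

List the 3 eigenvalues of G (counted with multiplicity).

-10, -3, 2

The characteristic polynomial is p(t) = det(tI - G).
Expanding the 3×3 determinant: p(t) = t^3 + 11t^2 + 4t - 60.
Since p(2) = 0, t = 2 is a root.
Factor out (t - 2): p(t) = (t - 2)·(t^2 + 13t + 30).
The quadratic factors as (t + 10)·(t + 3).
Eigenvalues: -10, -3, 2.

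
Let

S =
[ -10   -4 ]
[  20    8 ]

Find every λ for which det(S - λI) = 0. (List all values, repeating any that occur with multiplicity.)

det(S - sI) = (-10 - s)(8 - s) - (-4)·(20) = s^2 + 2s.
This factors as (s + 2)·s = 0.
Eigenvalues: -2, 0.

-2, 0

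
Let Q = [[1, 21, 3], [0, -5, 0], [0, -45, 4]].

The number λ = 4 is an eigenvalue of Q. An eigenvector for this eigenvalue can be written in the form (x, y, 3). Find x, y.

3, 0

We need (Q - 4I)v = 0.
Q - 4I = [[-3, 21, 3], [0, -9, 0], [0, -45, 0]].
Row 1: (-3)·x + (21)·y + (3)·3 = 0
Row 2: (0)·x + (-9)·y + (0)·3 = 0
Row 3: (0)·x + (-45)·y + (0)·3 = 0
Solving gives x = 3, y = 0.
Check: Q·(3, 0, 3) = (12, 0, 12) = 4·(3, 0, 3).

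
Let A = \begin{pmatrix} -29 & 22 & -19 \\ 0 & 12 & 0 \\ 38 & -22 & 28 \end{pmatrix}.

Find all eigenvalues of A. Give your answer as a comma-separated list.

-10, 9, 12

Compute the characteristic polynomial p(λ) = det(λI - A).
Expanding along the first row, p(λ) = λ^3 - 11λ^2 - 102λ + 1080.
Rational-root test: λ = 12 gives p(12) = 0.
Factor out (λ - 12): p(λ) = (λ - 12)·(λ^2 + λ - 90).
The quadratic factors as (λ + 10)·(λ - 9).
Eigenvalues: -10, 9, 12.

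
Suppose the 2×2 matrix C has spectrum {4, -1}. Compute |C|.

det(C) is the product of the eigenvalues: (4) · (-1) = -4.

-4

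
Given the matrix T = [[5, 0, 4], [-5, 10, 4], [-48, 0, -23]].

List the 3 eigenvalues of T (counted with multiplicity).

-11, -7, 10

Compute the characteristic polynomial p(μ) = det(μI - T).
Cofactor expansion gives p(μ) = μ^3 + 8μ^2 - 103μ - 770.
Since p(-11) = 0, μ = -11 is a root.
Factor out (μ + 11): p(μ) = (μ + 11)·(μ^2 - 3μ - 70).
The quadratic factors as (μ + 7)·(μ - 10).
Eigenvalues: -11, -7, 10.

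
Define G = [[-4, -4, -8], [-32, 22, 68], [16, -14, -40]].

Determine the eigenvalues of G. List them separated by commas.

-12, -6, -4

Set up det(rI - G) = 0.
Cofactor expansion gives p(r) = r^3 + 22r^2 + 144r + 288.
Try r = -4: p(-4) = 0, so -4 is a root.
Dividing by (r + 4) leaves r^2 + 18r + 72.
The quadratic factors as (r + 12)·(r + 6).
Eigenvalues: -12, -6, -4.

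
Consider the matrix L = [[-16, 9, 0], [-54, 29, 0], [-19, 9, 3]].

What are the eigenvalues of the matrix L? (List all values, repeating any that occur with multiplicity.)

2, 3, 11

The characteristic polynomial is p(μ) = det(μI - L).
Cofactor expansion gives p(μ) = μ^3 - 16μ^2 + 61μ - 66.
Rational-root test: μ = 3 gives p(3) = 0.
Dividing by (μ - 3) leaves μ^2 - 13μ + 22.
The quadratic factors as (μ - 2)·(μ - 11).
Eigenvalues: 2, 3, 11.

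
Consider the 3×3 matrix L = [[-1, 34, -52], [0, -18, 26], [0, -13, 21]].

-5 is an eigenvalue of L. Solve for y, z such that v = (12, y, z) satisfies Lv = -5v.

-6, -3

We need (L + 5I)v = 0.
L + 5I = [[4, 34, -52], [0, -13, 26], [0, -13, 26]].
Row 1: (4)·12 + (34)·y + (-52)·z = 0
Row 2: (0)·12 + (-13)·y + (26)·z = 0
Row 3: (0)·12 + (-13)·y + (26)·z = 0
Solving gives y = -6, z = -3.
Check: L·(12, -6, -3) = (-60, 30, 15) = -5·(12, -6, -3).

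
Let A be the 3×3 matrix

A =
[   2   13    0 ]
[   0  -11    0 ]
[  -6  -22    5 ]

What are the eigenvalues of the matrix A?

-11, 2, 5

Compute the characteristic polynomial p(r) = det(rI - A).
Cofactor expansion gives p(r) = r^3 + 4r^2 - 67r + 110.
Try r = 5: p(5) = 0, so 5 is a root.
Factor out (r - 5): p(r) = (r - 5)·(r^2 + 9r - 22).
The quadratic factors as (r + 11)·(r - 2).
Eigenvalues: -11, 2, 5.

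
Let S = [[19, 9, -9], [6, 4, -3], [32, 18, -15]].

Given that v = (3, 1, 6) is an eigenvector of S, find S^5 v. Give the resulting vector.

First find the eigenvalue: Sv = (12, 4, 24) = 4·(3, 1, 6), so λ = 4.
Then S^5 v = λ^5·v = 4^5·(3, 1, 6) = 1024·(3, 1, 6) = (3072, 1024, 6144).

(3072, 1024, 6144)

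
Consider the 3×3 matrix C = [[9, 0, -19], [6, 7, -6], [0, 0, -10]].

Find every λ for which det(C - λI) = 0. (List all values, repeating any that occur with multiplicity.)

Compute the characteristic polynomial p(lambda) = det(lambda·I - C).
Expanding the 3×3 determinant: p(lambda) = lambda^3 - 6·lambda^2 - 97·lambda + 630.
Try lambda = 7: p(7) = 0, so 7 is a root.
Factor out (lambda - 7): p(lambda) = (lambda - 7)·(lambda^2 + lambda - 90).
The quadratic factors as (lambda + 10)·(lambda - 9).
Eigenvalues: -10, 7, 9.

-10, 7, 9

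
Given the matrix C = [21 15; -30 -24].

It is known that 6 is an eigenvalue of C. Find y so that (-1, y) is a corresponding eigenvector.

1

We need (C - 6I)v = 0.
C - 6I = [[15, 15], [-30, -30]].
Row 1: (15)·-1 + (15)·y = 0
Row 2: (-30)·-1 + (-30)·y = 0
Solving gives y = 1.
Check: C·(-1, 1) = (-6, 6) = 6·(-1, 1).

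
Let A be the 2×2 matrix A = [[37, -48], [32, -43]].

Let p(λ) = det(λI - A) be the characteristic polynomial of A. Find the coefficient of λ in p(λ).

The coefficient of λ of det(λI - A) is −trace(A).
trace(A) = (37) + (-43) = -6, so the coefficient is 6.

6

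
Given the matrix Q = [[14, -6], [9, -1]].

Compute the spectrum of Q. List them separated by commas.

det(Q - tI) = (14 - t)(-1 - t) - (-6)·(9) = t^2 - 13t + 40.
This factors as (t - 5)·(t - 8) = 0.
Eigenvalues: 5, 8.

5, 8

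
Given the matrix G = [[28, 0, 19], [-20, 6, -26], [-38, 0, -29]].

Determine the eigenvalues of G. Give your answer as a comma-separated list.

-10, 6, 9

Set up det(lambda·I - G) = 0.
Expanding the 3×3 determinant: p(lambda) = lambda^3 - 5·lambda^2 - 96·lambda + 540.
Since p(9) = 0, lambda = 9 is a root.
Dividing by (lambda - 9) leaves lambda^2 + 4·lambda - 60.
The quadratic factors as (lambda + 10)·(lambda - 6).
Eigenvalues: -10, 6, 9.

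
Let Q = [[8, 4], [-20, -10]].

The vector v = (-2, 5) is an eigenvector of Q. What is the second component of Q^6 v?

First find the eigenvalue: Qv = (4, -10) = -2·(-2, 5), so λ = -2.
Then Q^6 v = λ^6·v = (-2)^6·(-2, 5) = 64·(-2, 5) = (-128, 320).

320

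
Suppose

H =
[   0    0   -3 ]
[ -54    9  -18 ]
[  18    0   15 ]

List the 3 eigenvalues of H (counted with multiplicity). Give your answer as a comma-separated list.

Compute the characteristic polynomial p(λ) = det(λI - H).
Expanding the 3×3 determinant: p(λ) = λ^3 - 24λ^2 + 189λ - 486.
Try λ = 6: p(6) = 0, so 6 is a root.
Dividing by (λ - 6) leaves λ^2 - 18λ + 81.
The quadratic factor is (λ - 9)^2.
Eigenvalues: 6, 9, 9.

6, 9, 9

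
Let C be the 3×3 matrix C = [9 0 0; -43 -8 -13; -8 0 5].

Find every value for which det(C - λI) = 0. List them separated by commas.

Compute the characteristic polynomial p(λ) = det(λI - C).
Cofactor expansion gives p(λ) = λ^3 - 6λ^2 - 67λ + 360.
Rational-root test: λ = 5 gives p(5) = 0.
Factor out (λ - 5): p(λ) = (λ - 5)·(λ^2 - λ - 72).
The quadratic factors as (λ + 8)·(λ - 9).
Eigenvalues: -8, 5, 9.

-8, 5, 9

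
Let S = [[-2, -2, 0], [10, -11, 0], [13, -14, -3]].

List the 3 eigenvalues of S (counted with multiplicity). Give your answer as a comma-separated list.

Compute the characteristic polynomial p(λ) = det(λI - S).
Expanding the 3×3 determinant: p(λ) = λ^3 + 16λ^2 + 81λ + 126.
Try λ = -7: p(-7) = 0, so -7 is a root.
Dividing by (λ + 7) leaves λ^2 + 9λ + 18.
The quadratic factors as (λ + 6)·(λ + 3).
Eigenvalues: -7, -6, -3.

-7, -6, -3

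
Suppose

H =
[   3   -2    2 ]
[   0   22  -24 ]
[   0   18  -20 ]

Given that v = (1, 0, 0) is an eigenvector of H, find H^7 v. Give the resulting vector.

(2187, 0, 0)

First find the eigenvalue: Hv = (3, 0, 0) = 3·(1, 0, 0), so λ = 3.
Then H^7 v = λ^7·v = 3^7·(1, 0, 0) = 2187·(1, 0, 0) = (2187, 0, 0).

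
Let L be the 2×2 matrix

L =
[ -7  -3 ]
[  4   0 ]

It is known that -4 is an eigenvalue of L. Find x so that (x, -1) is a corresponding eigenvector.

We need (L + 4I)v = 0.
L + 4I = [[-3, -3], [4, 4]].
Row 1: (-3)·x + (-3)·-1 = 0
Row 2: (4)·x + (4)·-1 = 0
Solving gives x = 1.
Check: L·(1, -1) = (-4, 4) = -4·(1, -1).

1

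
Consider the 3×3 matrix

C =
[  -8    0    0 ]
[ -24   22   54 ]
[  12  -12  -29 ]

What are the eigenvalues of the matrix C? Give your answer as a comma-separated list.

-8, -5, -2

Set up det(sI - C) = 0.
Expanding along the first row, p(s) = s^3 + 15s^2 + 66s + 80.
Since p(-2) = 0, s = -2 is a root.
Dividing by (s + 2) leaves s^2 + 13s + 40.
The quadratic factors as (s + 8)·(s + 5).
Eigenvalues: -8, -5, -2.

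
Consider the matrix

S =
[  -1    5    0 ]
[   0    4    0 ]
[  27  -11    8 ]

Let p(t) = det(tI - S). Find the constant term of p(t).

p(t) = t^3 - 11t^2 + 20t + 32.
The constant term is 32.

32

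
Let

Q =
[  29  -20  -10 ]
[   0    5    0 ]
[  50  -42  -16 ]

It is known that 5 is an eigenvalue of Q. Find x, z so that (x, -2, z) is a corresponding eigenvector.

0, 4

We need (Q - 5I)v = 0.
Q - 5I = [[24, -20, -10], [0, 0, 0], [50, -42, -21]].
Row 1: (24)·x + (-20)·-2 + (-10)·z = 0
Row 2: (0)·x + (0)·-2 + (0)·z = 0
Row 3: (50)·x + (-42)·-2 + (-21)·z = 0
Solving gives x = 0, z = 4.
Check: Q·(0, -2, 4) = (0, -10, 20) = 5·(0, -2, 4).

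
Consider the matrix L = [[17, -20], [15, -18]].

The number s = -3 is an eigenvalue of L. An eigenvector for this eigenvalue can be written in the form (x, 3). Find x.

We need (L + 3I)v = 0.
L + 3I = [[20, -20], [15, -15]].
Row 1: (20)·x + (-20)·3 = 0
Row 2: (15)·x + (-15)·3 = 0
Solving gives x = 3.
Check: L·(3, 3) = (-9, -9) = -3·(3, 3).

3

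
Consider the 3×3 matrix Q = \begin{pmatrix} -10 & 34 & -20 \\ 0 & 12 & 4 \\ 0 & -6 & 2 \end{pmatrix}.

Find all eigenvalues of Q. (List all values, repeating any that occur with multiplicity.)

The characteristic polynomial is p(r) = det(rI - Q).
Expanding along the first row, p(r) = r^3 - 4r^2 - 92r + 480.
Try r = 6: p(6) = 0, so 6 is a root.
Dividing by (r - 6) leaves r^2 + 2r - 80.
The quadratic factors as (r + 10)·(r - 8).
Eigenvalues: -10, 6, 8.

-10, 6, 8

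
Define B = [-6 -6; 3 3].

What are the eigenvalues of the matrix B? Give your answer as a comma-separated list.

-3, 0

det(B - tI) = (-6 - t)(3 - t) - (-6)·(3) = t^2 + 3t.
This factors as (t + 3)·t = 0.
Eigenvalues: -3, 0.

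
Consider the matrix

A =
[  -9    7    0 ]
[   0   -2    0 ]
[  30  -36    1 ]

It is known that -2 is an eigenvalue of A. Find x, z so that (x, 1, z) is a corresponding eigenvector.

We need (A + 2I)v = 0.
A + 2I = [[-7, 7, 0], [0, 0, 0], [30, -36, 3]].
Row 1: (-7)·x + (7)·1 + (0)·z = 0
Row 2: (0)·x + (0)·1 + (0)·z = 0
Row 3: (30)·x + (-36)·1 + (3)·z = 0
Solving gives x = 1, z = 2.
Check: A·(1, 1, 2) = (-2, -2, -4) = -2·(1, 1, 2).

1, 2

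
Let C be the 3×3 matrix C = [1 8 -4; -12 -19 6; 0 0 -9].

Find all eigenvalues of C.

Compute the characteristic polynomial p(lambda) = det(lambda·I - C).
Expanding along the first row, p(lambda) = lambda^3 + 27·lambda^2 + 239·lambda + 693.
Since p(-7) = 0, lambda = -7 is a root.
Factor out (lambda + 7): p(lambda) = (lambda + 7)·(lambda^2 + 20·lambda + 99).
The quadratic factors as (lambda + 11)·(lambda + 9).
Eigenvalues: -11, -9, -7.

-11, -9, -7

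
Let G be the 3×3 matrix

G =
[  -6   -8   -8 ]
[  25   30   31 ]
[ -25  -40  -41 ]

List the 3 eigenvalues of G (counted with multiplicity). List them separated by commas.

-10, -6, -1

Set up det(lambda·I - G) = 0.
Expanding the 3×3 determinant: p(lambda) = lambda^3 + 17·lambda^2 + 76·lambda + 60.
Try lambda = -1: p(-1) = 0, so -1 is a root.
Dividing by (lambda + 1) leaves lambda^2 + 16·lambda + 60.
The quadratic factors as (lambda + 10)·(lambda + 6).
Eigenvalues: -10, -6, -1.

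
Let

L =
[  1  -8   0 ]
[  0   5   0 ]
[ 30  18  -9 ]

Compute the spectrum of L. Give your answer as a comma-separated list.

Set up det(μI - L) = 0.
Expanding the 3×3 determinant: p(μ) = μ^3 + 3μ^2 - 49μ + 45.
Since p(-9) = 0, μ = -9 is a root.
Dividing by (μ + 9) leaves μ^2 - 6μ + 5.
The quadratic factors as (μ - 1)·(μ - 5).
Eigenvalues: -9, 1, 5.

-9, 1, 5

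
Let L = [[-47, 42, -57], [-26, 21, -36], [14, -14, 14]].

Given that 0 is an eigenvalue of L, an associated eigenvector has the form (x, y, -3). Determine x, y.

9, 6

We need (L)v = 0.
L = [[-47, 42, -57], [-26, 21, -36], [14, -14, 14]].
Row 1: (-47)·x + (42)·y + (-57)·-3 = 0
Row 2: (-26)·x + (21)·y + (-36)·-3 = 0
Row 3: (14)·x + (-14)·y + (14)·-3 = 0
Solving gives x = 9, y = 6.
Check: L·(9, 6, -3) = (0, 0, 0) = 0·(9, 6, -3).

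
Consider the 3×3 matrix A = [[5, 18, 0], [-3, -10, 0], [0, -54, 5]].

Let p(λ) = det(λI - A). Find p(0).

-20

p(0) = det(0·I − A) = det(−A) = (−1)^3·det(A).
det(A) = 20, so p(0) = -20.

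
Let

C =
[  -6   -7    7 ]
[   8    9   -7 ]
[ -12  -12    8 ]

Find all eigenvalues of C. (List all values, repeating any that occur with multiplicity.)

Compute the characteristic polynomial p(s) = det(sI - C).
Expanding along the first row, p(s) = s^3 - 11s^2 + 26s - 16.
Since p(8) = 0, s = 8 is a root.
Factor out (s - 8): p(s) = (s - 8)·(s^2 - 3s + 2).
The quadratic factors as (s - 1)·(s - 2).
Eigenvalues: 1, 2, 8.

1, 2, 8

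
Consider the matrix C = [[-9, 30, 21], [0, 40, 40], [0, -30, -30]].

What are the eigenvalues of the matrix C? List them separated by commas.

-9, 0, 10

Compute the characteristic polynomial p(μ) = det(μI - C).
Cofactor expansion gives p(μ) = μ^3 - μ^2 - 90μ.
Since p(-9) = 0, μ = -9 is a root.
Dividing by (μ + 9) leaves μ^2 - 10μ.
The quadratic factors as μ·(μ - 10).
Eigenvalues: -9, 0, 10.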